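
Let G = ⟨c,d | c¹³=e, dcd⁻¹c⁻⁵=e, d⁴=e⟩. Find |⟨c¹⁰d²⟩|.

|⟨c¹⁰d²⟩| equals the order of c¹⁰d². Compute successive powers until reaching e:
  (c¹⁰d²)¹ = c¹⁰d², (c¹⁰d²)² = e.
The smallest positive k with (c¹⁰d²)ᵏ = e is 2, so |⟨c¹⁰d²⟩| = 2.

Answer: 2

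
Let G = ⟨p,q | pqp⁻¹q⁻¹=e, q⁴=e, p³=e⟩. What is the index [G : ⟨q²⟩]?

First find ord(q²) by computing successive powers:
  (q²)¹ = q², (q²)² = e.
So |⟨q²⟩| = ord(q²) = 2. With |G| = 12, by Lagrange [G : ⟨q²⟩] = 12/2 = 6.

Answer: 6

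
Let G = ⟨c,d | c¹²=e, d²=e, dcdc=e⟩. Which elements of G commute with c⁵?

⟨c⁵⟩ ⊆ C_G(c⁵) since powers of c⁵ commute with c⁵; so |C_G(c⁵)| ≥ |⟨c⁵⟩| = 12.
By orbit–stabilizer, |C_G(c⁵)| = |G| / |conj. class of c⁵| = 24 / 2 = 12.
The 12 elements commuting with c⁵ are {e, c, c², c³, c⁴, c⁵, c⁶, c⁷, c⁸, c⁹, c¹⁰, c¹¹}.

Answer: {e, c, c², c³, c⁴, c⁵, c⁶, c⁷, c⁸, c⁹, c¹⁰, c¹¹}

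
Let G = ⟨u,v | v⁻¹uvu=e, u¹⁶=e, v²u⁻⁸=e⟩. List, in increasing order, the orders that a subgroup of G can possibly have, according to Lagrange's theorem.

|G| = 32 = 2⁵. By Lagrange's theorem the order of any subgroup divides 32; the divisors of 32 are 1, 2, 4, 8, 16, 32.

Answer: 1, 2, 4, 8, 16, 32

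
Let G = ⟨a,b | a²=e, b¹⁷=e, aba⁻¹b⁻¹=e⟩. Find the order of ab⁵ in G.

Compute successive powers until reaching e:
  (ab⁵)¹ = ab⁵, (ab⁵)² = b¹⁰, (ab⁵)³ = ab¹⁵, (ab⁵)⁴ = b³, (ab⁵)⁵ = ab⁸, (ab⁵)⁶ = b¹³, (ab⁵)⁷ = ab, (ab⁵)⁸ = b⁶, (ab⁵)⁹ = ab¹¹, (ab⁵)¹⁰ = b¹⁶, (ab⁵)¹¹ = ab⁴, (ab⁵)¹² = b⁹, (ab⁵)¹³ = ab¹⁴, (ab⁵)¹⁴ = b², (ab⁵)¹⁵ = ab⁷, (ab⁵)¹⁶ = b¹², (ab⁵)¹⁷ = a, (ab⁵)¹⁸ = b⁵, (ab⁵)¹⁹ = ab¹⁰, (ab⁵)²⁰ = b¹⁵, (ab⁵)²¹ = ab³, (ab⁵)²² = b⁸, (ab⁵)²³ = ab¹³, (ab⁵)²⁴ = b, (ab⁵)²⁵ = ab⁶, (ab⁵)²⁶ = b¹¹, (ab⁵)²⁷ = ab¹⁶, (ab⁵)²⁸ = b⁴, (ab⁵)²⁹ = ab⁹, (ab⁵)³⁰ = b¹⁴, (ab⁵)³¹ = ab², (ab⁵)³² = b⁷, (ab⁵)³³ = ab¹², (ab⁵)³⁴ = e.
The smallest positive k with (ab⁵)ᵏ = e is 34.

Answer: 34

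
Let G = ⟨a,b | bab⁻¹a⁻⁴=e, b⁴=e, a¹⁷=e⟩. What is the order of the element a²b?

Compute successive powers until reaching e:
  (a²b)¹ = a²b, (a²b)² = a¹⁰b², (a²b)³ = a⁸b³, (a²b)⁴ = e.
The smallest positive k with (a²b)ᵏ = e is 4.

Answer: 4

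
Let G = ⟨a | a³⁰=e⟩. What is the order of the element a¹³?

Compute successive powers until reaching e:
  (a¹³)¹ = a¹³, (a¹³)² = a²⁶, (a¹³)³ = a⁹, (a¹³)⁴ = a²², (a¹³)⁵ = a⁵, (a¹³)⁶ = a¹⁸, (a¹³)⁷ = a, (a¹³)⁸ = a¹⁴, (a¹³)⁹ = a²⁷, (a¹³)¹⁰ = a¹⁰, (a¹³)¹¹ = a²³, (a¹³)¹² = a⁶, (a¹³)¹³ = a¹⁹, (a¹³)¹⁴ = a², (a¹³)¹⁵ = a¹⁵, (a¹³)¹⁶ = a²⁸, (a¹³)¹⁷ = a¹¹, (a¹³)¹⁸ = a²⁴, (a¹³)¹⁹ = a⁷, (a¹³)²⁰ = a²⁰, (a¹³)²¹ = a³, (a¹³)²² = a¹⁶, (a¹³)²³ = a²⁹, (a¹³)²⁴ = a¹², (a¹³)²⁵ = a²⁵, (a¹³)²⁶ = a⁸, (a¹³)²⁷ = a²¹, (a¹³)²⁸ = a⁴, (a¹³)²⁹ = a¹⁷, (a¹³)³⁰ = e.
The smallest positive k with (a¹³)ᵏ = e is 30.

Answer: 30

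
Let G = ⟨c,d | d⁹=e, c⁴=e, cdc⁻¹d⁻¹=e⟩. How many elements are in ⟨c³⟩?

|⟨c³⟩| equals the order of c³. Compute successive powers until reaching e:
  (c³)¹ = c³, (c³)² = c², (c³)³ = c, (c³)⁴ = e.
The smallest positive k with (c³)ᵏ = e is 4, so |⟨c³⟩| = 4.

Answer: 4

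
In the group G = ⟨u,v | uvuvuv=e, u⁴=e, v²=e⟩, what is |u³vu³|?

Compute successive powers until reaching e:
  (u³vu³)¹ = u³vu³, (u³vu³)² = vu²v, (u³vu³)³ = uvu, (u³vu³)⁴ = e.
The smallest positive k with (u³vu³)ᵏ = e is 4.

Answer: 4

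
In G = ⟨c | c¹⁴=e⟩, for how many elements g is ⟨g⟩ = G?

G is cyclic of order 14. An element generates G iff its order is 14, and a cyclic group of order 14 has exactly φ(14) = 6 such elements.

Answer: 6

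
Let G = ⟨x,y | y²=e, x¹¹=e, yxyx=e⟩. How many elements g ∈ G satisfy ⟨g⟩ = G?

⟨g⟩ = G would require ord(g) = |G| = 22, but the maximum element order in G is 11 < 22. So G is not cyclic and no single element generates it: the count is 0.

Answer: 0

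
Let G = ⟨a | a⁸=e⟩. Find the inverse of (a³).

The order of (a³) is 8 (smallest k with (a³)ᵏ = e), so (a³)⁻¹ = (a³)⁷ = a⁵.
Check: (a³) · (a⁵) → (a³) · a⁵ = e, giving e as required.

Answer: a⁵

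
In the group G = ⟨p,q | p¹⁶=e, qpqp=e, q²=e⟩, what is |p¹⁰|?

Compute successive powers until reaching e:
  (p¹⁰)¹ = p¹⁰, (p¹⁰)² = p⁴, (p¹⁰)³ = p¹⁴, (p¹⁰)⁴ = p⁸, (p¹⁰)⁵ = p², (p¹⁰)⁶ = p¹², (p¹⁰)⁷ = p⁶, (p¹⁰)⁸ = e.
The smallest positive k with (p¹⁰)ᵏ = e is 8.

Answer: 8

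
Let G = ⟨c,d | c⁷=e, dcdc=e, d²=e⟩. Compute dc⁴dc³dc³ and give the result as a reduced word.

Multiply left to right, reducing at each step:
  d · c⁴ = c³d
  (c³d) · d = c³
  (c³) · c³ = c⁶
  (c⁶) · d = c⁶d
  (c⁶d) · c³ = c³d

Answer: c³d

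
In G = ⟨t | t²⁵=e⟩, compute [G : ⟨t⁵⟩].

First find ord(t⁵) by computing successive powers:
  (t⁵)¹ = t⁵, (t⁵)² = t¹⁰, (t⁵)³ = t¹⁵, (t⁵)⁴ = t²⁰, (t⁵)⁵ = e.
So |⟨t⁵⟩| = ord(t⁵) = 5. With |G| = 25, by Lagrange [G : ⟨t⁵⟩] = 25/5 = 5.

Answer: 5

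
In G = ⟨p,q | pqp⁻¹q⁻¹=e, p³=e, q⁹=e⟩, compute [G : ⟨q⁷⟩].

First find ord(q⁷) by computing successive powers:
  (q⁷)¹ = q⁷, (q⁷)² = q⁵, (q⁷)³ = q³, (q⁷)⁴ = q, (q⁷)⁵ = q⁸, (q⁷)⁶ = q⁶, (q⁷)⁷ = q⁴, (q⁷)⁸ = q², (q⁷)⁹ = e.
So |⟨q⁷⟩| = ord(q⁷) = 9. With |G| = 27, by Lagrange [G : ⟨q⁷⟩] = 27/9 = 3.

Answer: 3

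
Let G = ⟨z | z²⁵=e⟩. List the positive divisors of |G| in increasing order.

|G| = 25 = 5². By Lagrange's theorem the order of any subgroup divides 25; the divisors of 25 are 1, 5, 25.

Answer: 1, 5, 25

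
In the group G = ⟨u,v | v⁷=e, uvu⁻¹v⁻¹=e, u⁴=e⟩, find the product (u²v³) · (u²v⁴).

Compute (u²v³) · (u²v⁴) by multiplying left to right and reducing via the relations at each step:
  (u²v³) · u² = v³
  (v³) · v⁴ = e

Answer: e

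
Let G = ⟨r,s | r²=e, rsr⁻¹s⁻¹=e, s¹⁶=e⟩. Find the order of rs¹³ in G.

Compute successive powers until reaching e:
  (rs¹³)¹ = rs¹³, (rs¹³)² = s¹⁰, (rs¹³)³ = rs⁷, (rs¹³)⁴ = s⁴, (rs¹³)⁵ = rs, (rs¹³)⁶ = s¹⁴, (rs¹³)⁷ = rs¹¹, (rs¹³)⁸ = s⁸, (rs¹³)⁹ = rs⁵, (rs¹³)¹⁰ = s², (rs¹³)¹¹ = rs¹⁵, (rs¹³)¹² = s¹², (rs¹³)¹³ = rs⁹, (rs¹³)¹⁴ = s⁶, (rs¹³)¹⁵ = rs³, (rs¹³)¹⁶ = e.
The smallest positive k with (rs¹³)ᵏ = e is 16.

Answer: 16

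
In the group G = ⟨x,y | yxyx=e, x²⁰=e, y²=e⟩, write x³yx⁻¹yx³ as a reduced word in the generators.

Multiply left to right, reducing at each step:
  (x³) · y = x³y
  (x³y) · x⁻¹ = x⁴y
  (x⁴y) · y = x⁴
  (x⁴) · x³ = x⁷

Answer: x⁷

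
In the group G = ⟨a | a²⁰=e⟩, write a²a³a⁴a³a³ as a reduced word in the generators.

Multiply left to right, reducing at each step:
  (a²) · a³ = a⁵
  (a⁵) · a⁴ = a⁹
  (a⁹) · a³ = a¹²
  (a¹²) · a³ = a¹⁵

Answer: a¹⁵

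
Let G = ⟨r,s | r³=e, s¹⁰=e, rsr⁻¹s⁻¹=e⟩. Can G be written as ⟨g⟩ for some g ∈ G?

|G| = 30. The element rs has order 30 (its powers give 30 distinct elements), so ⟨rs⟩ = G and G is cyclic.

Answer: Yes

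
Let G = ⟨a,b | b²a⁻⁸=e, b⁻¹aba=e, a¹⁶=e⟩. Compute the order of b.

Compute successive powers until reaching e:
  b¹ = b, b² = a⁸, b³ = b⁻¹, b⁴ = e.
The smallest positive k with bᵏ = e is 4.

Answer: 4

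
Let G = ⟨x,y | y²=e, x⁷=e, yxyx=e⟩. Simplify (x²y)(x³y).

Compute (x²y) · (x³y) by multiplying left to right and reducing via the relations at each step:
  (x²y) · x³ = x⁶y
  (x⁶y) · y = x⁶

Answer: x⁶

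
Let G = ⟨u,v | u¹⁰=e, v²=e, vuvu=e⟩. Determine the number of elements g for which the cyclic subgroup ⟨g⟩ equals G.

⟨g⟩ = G would require ord(g) = |G| = 20, but the maximum element order in G is 10 < 20. So G is not cyclic and no single element generates it: the count is 0.

Answer: 0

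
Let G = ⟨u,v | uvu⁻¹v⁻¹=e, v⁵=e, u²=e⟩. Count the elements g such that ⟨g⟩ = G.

G is cyclic of order 10. An element generates G iff its order is 10, and a cyclic group of order 10 has exactly φ(10) = 4 such elements.

Answer: 4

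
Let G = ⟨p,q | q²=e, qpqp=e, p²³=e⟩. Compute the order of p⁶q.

Compute successive powers until reaching e:
  (p⁶q)¹ = p⁶q, (p⁶q)² = e.
The smallest positive k with (p⁶q)ᵏ = e is 2.

Answer: 2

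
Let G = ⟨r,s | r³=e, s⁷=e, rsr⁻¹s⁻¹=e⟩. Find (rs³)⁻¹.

The order of (rs³) is 21 (smallest k with (rs³)ᵏ = e), so (rs³)⁻¹ = (rs³)²⁰ = r²s⁴.
Check: (rs³) · (r²s⁴) → (rs³) · r² = s³;   (s³) · s⁴ = e, giving e as required.

Answer: r²s⁴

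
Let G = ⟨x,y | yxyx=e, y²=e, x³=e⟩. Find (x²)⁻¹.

The order of (x²) is 3 (smallest k with (x²)ᵏ = e), so (x²)⁻¹ = (x²)² = x.
Check: (x²) · x → (x²) · x = e, giving e as required.

Answer: x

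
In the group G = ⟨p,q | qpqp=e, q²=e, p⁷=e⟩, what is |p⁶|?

Compute successive powers until reaching e:
  (p⁶)¹ = p⁶, (p⁶)² = p⁵, (p⁶)³ = p⁴, (p⁶)⁴ = p³, (p⁶)⁵ = p², (p⁶)⁶ = p, (p⁶)⁷ = e.
The smallest positive k with (p⁶)ᵏ = e is 7.

Answer: 7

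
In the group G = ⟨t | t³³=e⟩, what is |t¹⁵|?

Compute successive powers until reaching e:
  (t¹⁵)¹ = t¹⁵, (t¹⁵)² = t³⁰, (t¹⁵)³ = t¹², (t¹⁵)⁴ = t²⁷, (t¹⁵)⁵ = t⁹, (t¹⁵)⁶ = t²⁴, (t¹⁵)⁷ = t⁶, (t¹⁵)⁸ = t²¹, (t¹⁵)⁹ = t³, (t¹⁵)¹⁰ = t¹⁸, (t¹⁵)¹¹ = e.
The smallest positive k with (t¹⁵)ᵏ = e is 11.

Answer: 11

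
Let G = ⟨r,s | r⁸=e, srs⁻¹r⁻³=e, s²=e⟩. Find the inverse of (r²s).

The order of (r²s) is 2 (smallest k with (r²s)ᵏ = e), so (r²s)⁻¹ = (r²s)¹ = r²s.
Check: (r²s) · (r²s) → (r²s) · r² = s;   s · s = e, giving e as required.

Answer: r²s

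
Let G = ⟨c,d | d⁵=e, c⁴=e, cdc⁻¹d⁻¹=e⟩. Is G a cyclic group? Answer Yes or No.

|G| = 20. The element cd has order 20 (its powers give 20 distinct elements), so ⟨cd⟩ = G and G is cyclic.

Answer: Yes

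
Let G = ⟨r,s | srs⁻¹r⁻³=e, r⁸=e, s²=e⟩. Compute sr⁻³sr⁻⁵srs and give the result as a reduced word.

Multiply left to right, reducing at each step:
  s · r⁻³ = r⁷s
  (r⁷s) · s = r⁷
  (r⁷) · r⁻⁵ = r²
  (r²) · s = r²s
  (r²s) · r = r⁵s
  (r⁵s) · s = r⁵

Answer: r⁵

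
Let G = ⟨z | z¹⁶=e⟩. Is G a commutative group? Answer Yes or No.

G has a single generator, so G is cyclic and hence abelian.

Answer: Yes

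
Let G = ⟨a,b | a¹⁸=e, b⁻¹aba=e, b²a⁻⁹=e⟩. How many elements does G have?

Enumerate words in the generators, reducing via the relations: the distinct elements are
  {a, b, e, ab, a², a³, a⁴, a⁵, a⁶, a⁷, a⁸, a⁹, a²b, a³b, a¹², a¹³, a¹¹, a¹⁰, a¹⁴, a¹⁵, a¹⁶, a¹⁷, a⁴b, a⁵b, a⁶b, a⁷b, a⁸b, b⁻¹, ab⁻¹, a²b⁻¹, a³b⁻¹, a⁴b⁻¹, a⁵b⁻¹, a⁶b⁻¹, a⁷b⁻¹, a⁸b⁻¹}.
No further products give new elements, so |G| = 36.

Answer: 36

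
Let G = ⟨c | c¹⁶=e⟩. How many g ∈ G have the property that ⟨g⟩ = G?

G is cyclic of order 16. An element generates G iff its order is 16, and a cyclic group of order 16 has exactly φ(16) = 8 such elements.

Answer: 8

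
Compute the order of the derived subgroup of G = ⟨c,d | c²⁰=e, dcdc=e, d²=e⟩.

G' = [G, G] is generated by all commutators. The generator-pair commutators are: [c, d] = c².
The subgroup they normally generate is {e, c², c⁴, c⁶, c⁸, c¹⁰, c¹², c¹⁴, c¹⁶, c¹⁸}, of order 10.
Check: |G/G'| = 40/10 = 4 is the order of the abelianisation.

Answer: 10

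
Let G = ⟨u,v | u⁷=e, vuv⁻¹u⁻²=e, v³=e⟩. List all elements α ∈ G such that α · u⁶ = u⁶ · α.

⟨u⁶⟩ ⊆ C_G(u⁶) since powers of u⁶ commute with u⁶; so |C_G(u⁶)| ≥ |⟨u⁶⟩| = 7.
By orbit–stabilizer, |C_G(u⁶)| = |G| / |conj. class of u⁶| = 21 / 3 = 7.
The 7 elements commuting with u⁶ are {e, u, u², u³, u⁴, u⁵, u⁶}.

Answer: {e, u, u², u³, u⁴, u⁵, u⁶}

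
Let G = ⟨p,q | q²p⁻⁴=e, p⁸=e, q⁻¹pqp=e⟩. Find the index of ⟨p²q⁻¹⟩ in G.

First find ord(p²q⁻¹) by computing successive powers:
  (p²q⁻¹)¹ = p²q⁻¹, (p²q⁻¹)² = p⁴, (p²q⁻¹)³ = p²q, (p²q⁻¹)⁴ = e.
So |⟨p²q⁻¹⟩| = ord(p²q⁻¹) = 4. With |G| = 16, by Lagrange [G : ⟨p²q⁻¹⟩] = 16/4 = 4.

Answer: 4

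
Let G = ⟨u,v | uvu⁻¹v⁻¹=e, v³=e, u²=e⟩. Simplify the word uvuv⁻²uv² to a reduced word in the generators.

Multiply left to right, reducing at each step:
  u · v = uv
  (uv) · u = v
  v · v⁻² = v²
  (v²) · u = uv²
  (uv²) · v² = uv

Answer: uv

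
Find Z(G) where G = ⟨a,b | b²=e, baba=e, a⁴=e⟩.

An element z ∈ Z(G) iff z commutes with every generator.
For example a² is central: (a²)·a = a³ = a·(a²); (a²)·b = a²b = b·(a²).
Whereas a ∉ Z(G) since a·b = ab ≠ a³b = b·a.
Checking each of the 8 elements this way gives Z(G) = {e, a²}, of order 2.

Answer: {e, a²}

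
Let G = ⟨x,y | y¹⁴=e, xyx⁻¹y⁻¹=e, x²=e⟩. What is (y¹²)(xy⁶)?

Compute (y¹²) · (xy⁶) by multiplying left to right and reducing via the relations at each step:
  (y¹²) · x = xy¹²
  (xy¹²) · y⁶ = xy⁴

Answer: xy⁴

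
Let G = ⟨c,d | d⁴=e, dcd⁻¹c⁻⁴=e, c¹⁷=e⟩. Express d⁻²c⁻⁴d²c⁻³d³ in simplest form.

Multiply left to right, reducing at each step:
  (d²) · c⁻⁴ = c⁴d²
  (c⁴d²) · d² = c⁴
  (c⁴) · c⁻³ = c
  c · d³ = cd³

Answer: cd³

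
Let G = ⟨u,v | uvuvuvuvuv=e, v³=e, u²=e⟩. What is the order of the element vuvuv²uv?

Compute successive powers until reaching e:
  (vuvuv²uv)¹ = vuvuv²uv, (vuvuv²uv)² = v²uvuv²uv², (vuvuv²uv)³ = e.
The smallest positive k with (vuvuv²uv)ᵏ = e is 3.

Answer: 3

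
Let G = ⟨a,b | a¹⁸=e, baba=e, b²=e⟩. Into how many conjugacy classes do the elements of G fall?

The conjugacy classes (representative and size) are:
  [e] (size 1), [a] (size 2), [a²] (size 2), [a³] (size 2), [a¹⁴] (size 2), [a⁵] (size 2), [a¹²] (size 2), [a⁷] (size 2), [a¹⁰] (size 2), [a⁹] (size 1), [a¹⁰b] (size 9), [ab] (size 9).
Class equation: 1 + 2 + 2 + 2 + 2 + 2 + 2 + 2 + 2 + 1 + 9 + 9 = 36 = |G|. So G has 12 conjugacy classes.

Answer: 12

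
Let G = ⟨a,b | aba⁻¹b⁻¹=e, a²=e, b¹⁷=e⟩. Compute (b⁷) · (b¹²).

Compute (b⁷) · (b¹²) by multiplying left to right and reducing via the relations at each step:
  (b⁷) · b¹² = b²

Answer: b²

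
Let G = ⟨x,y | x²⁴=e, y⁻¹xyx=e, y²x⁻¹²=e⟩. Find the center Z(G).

An element z ∈ Z(G) iff z commutes with every generator.
For example x¹² is central: (x¹²)·x = x¹³ = x·(x¹²); (x¹²)·y = y⁻¹ = y·(x¹²).
Whereas x ∉ Z(G) since x·y = xy ≠ x¹¹y⁻¹ = y·x.
Checking each of the 48 elements this way gives Z(G) = {e, x¹²}, of order 2.

Answer: {e, x¹²}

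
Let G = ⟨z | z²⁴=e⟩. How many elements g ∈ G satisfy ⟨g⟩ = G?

G is cyclic of order 24. An element generates G iff its order is 24, and a cyclic group of order 24 has exactly φ(24) = 8 such elements.

Answer: 8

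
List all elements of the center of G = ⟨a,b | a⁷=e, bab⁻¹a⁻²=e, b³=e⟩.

An element z ∈ Z(G) iff z commutes with every generator.
For example e is central: e·a = a = a·e; e·b = b = b·e.
Whereas a ∉ Z(G) since a·b = ab ≠ a²b = b·a.
Checking each of the 21 elements this way gives Z(G) = {e}, of order 1.

Answer: {e}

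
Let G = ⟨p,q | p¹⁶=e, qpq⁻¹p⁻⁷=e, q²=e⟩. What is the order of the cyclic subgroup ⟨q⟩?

|⟨q⟩| equals the order of q. Compute successive powers until reaching e:
  q¹ = q, q² = e.
The smallest positive k with qᵏ = e is 2, so |⟨q⟩| = 2.

Answer: 2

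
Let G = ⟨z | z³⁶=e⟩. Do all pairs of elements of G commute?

G has a single generator, so G is cyclic and hence abelian.

Answer: Yes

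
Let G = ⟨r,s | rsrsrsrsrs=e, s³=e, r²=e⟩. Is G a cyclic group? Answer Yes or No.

Every cyclic group is abelian. But r·s = rs while s·r = sr, so r·s ≠ s·r and G is not abelian. Hence G is not cyclic.

Answer: No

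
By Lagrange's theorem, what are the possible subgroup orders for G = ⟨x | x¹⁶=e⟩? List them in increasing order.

|G| = 16 = 2⁴. By Lagrange's theorem the order of any subgroup divides 16; the divisors of 16 are 1, 2, 4, 8, 16.

Answer: 1, 2, 4, 8, 16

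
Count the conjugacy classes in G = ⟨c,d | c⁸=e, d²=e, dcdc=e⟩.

The conjugacy classes (representative and size) are:
  [e] (size 1), [c] (size 2), [c⁶] (size 2), [c³] (size 2), [c⁴] (size 1), [d] (size 4), [c⁵d] (size 4).
Class equation: 1 + 2 + 2 + 2 + 1 + 4 + 4 = 16 = |G|. So G has 7 conjugacy classes.

Answer: 7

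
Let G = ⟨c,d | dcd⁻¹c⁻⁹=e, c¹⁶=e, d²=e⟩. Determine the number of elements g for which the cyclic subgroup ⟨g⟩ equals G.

⟨g⟩ = G would require ord(g) = |G| = 32, but the maximum element order in G is 16 < 32. So G is not cyclic and no single element generates it: the count is 0.

Answer: 0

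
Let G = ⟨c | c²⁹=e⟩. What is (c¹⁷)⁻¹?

The order of (c¹⁷) is 29 (smallest k with (c¹⁷)ᵏ = e), so (c¹⁷)⁻¹ = (c¹⁷)²⁸ = c¹².
Check: (c¹⁷) · (c¹²) → (c¹⁷) · c¹² = e, giving e as required.

Answer: c¹²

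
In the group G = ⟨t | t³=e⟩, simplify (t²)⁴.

Compute successive powers of (t²), reducing at each step:
  (t²)²: (t²) · t² = t
  (t²)³: t · t² = e
  (t²)⁴: e · t² = t²

Answer: t²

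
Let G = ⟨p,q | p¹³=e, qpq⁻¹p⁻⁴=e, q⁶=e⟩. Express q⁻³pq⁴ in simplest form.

Multiply left to right, reducing at each step:
  (q³) · p = p¹²q³
  (p¹²q³) · q⁴ = p¹²q

Answer: p¹²q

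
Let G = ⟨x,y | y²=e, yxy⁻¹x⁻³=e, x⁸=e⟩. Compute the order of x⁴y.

Compute successive powers until reaching e:
  (x⁴y)¹ = x⁴y, (x⁴y)² = e.
The smallest positive k with (x⁴y)ᵏ = e is 2.

Answer: 2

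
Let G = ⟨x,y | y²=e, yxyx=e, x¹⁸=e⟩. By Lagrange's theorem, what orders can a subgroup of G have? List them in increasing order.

|G| = 36 = 2² · 3². By Lagrange's theorem the order of any subgroup divides 36; the divisors of 36 are 1, 2, 3, 4, 6, 9, 12, 18, 36.

Answer: 1, 2, 3, 4, 6, 9, 12, 18, 36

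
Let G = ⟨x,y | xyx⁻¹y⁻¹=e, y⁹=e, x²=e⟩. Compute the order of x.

Compute successive powers until reaching e:
  x¹ = x, x² = e.
The smallest positive k with xᵏ = e is 2.

Answer: 2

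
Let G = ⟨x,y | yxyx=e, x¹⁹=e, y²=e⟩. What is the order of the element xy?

Compute successive powers until reaching e:
  (xy)¹ = xy, (xy)² = e.
The smallest positive k with (xy)ᵏ = e is 2.

Answer: 2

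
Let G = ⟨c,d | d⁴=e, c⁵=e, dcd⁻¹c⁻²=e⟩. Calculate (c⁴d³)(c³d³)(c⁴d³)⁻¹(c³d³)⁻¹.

[(c⁴d³), (c³d³)] = (c⁴d³)·(c³d³)·(c⁴d³)⁻¹·(c³d³)⁻¹.
  (c⁴d³) · (c³d³) = c³d²
  (c³d²) · (c²d) = cd³
  (cd³) · (c⁴d) = c³

Answer: c³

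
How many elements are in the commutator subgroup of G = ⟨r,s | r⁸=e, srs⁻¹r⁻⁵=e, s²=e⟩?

G' = [G, G] is generated by all commutators. The generator-pair commutators are: [r, s] = r⁴.
The subgroup they normally generate is {e, r⁴}, of order 2.
Check: |G/G'| = 16/2 = 8 is the order of the abelianisation.

Answer: 2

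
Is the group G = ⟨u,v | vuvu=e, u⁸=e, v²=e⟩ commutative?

u·v = uv but v·u = u⁷v, so u·v ≠ v·u and G is not abelian.

Answer: No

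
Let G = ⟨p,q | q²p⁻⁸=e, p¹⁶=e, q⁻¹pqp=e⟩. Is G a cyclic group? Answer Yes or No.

Every cyclic group is abelian. But p·q = pq while q·p = p⁷q⁻¹, so p·q ≠ q·p and G is not abelian. Hence G is not cyclic.

Answer: No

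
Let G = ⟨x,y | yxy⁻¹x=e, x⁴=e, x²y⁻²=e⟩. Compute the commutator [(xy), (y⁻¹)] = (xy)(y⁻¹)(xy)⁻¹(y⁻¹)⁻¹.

[(xy), (y⁻¹)] = (xy)·(y⁻¹)·(xy)⁻¹·(y⁻¹)⁻¹.
  (xy) · (y⁻¹) = x
  x · (xy⁻¹) = y
  y · y = x²

Answer: x²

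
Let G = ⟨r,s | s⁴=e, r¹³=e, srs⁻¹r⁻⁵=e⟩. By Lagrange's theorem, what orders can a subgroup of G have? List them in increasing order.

|G| = 52 = 2² · 13. By Lagrange's theorem the order of any subgroup divides 52; the divisors of 52 are 1, 2, 4, 13, 26, 52.

Answer: 1, 2, 4, 13, 26, 52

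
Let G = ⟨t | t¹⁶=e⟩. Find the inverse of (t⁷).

The order of (t⁷) is 16 (smallest k with (t⁷)ᵏ = e), so (t⁷)⁻¹ = (t⁷)¹⁵ = t⁹.
Check: (t⁷) · (t⁹) → (t⁷) · t⁹ = e, giving e as required.

Answer: t⁹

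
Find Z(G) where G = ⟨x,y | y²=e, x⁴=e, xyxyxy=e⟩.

An element z ∈ Z(G) iff z commutes with every generator.
For example e is central: e·x = x = x·e; e·y = y = y·e.
Whereas x ∉ Z(G) since x·y = xy ≠ yx = y·x.
Checking each of the 24 elements this way gives Z(G) = {e}, of order 1.

Answer: {e}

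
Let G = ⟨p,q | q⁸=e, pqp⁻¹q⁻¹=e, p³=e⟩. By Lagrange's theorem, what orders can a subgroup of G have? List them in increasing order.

|G| = 24 = 2³ · 3. By Lagrange's theorem the order of any subgroup divides 24; the divisors of 24 are 1, 2, 3, 4, 6, 8, 12, 24.

Answer: 1, 2, 3, 4, 6, 8, 12, 24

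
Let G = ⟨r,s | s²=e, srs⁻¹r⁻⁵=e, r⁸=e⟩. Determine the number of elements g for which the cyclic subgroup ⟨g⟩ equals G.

⟨g⟩ = G would require ord(g) = |G| = 16, but the maximum element order in G is 8 < 16. So G is not cyclic and no single element generates it: the count is 0.

Answer: 0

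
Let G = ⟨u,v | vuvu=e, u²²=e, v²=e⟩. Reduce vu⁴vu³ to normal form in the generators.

Multiply left to right, reducing at each step:
  v · u⁴ = u¹⁸v
  (u¹⁸v) · v = u¹⁸
  (u¹⁸) · u³ = u²¹

Answer: u²¹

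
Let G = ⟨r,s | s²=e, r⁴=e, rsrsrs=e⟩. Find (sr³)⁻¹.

The order of (sr³) is 3 (smallest k with (sr³)ᵏ = e), so (sr³)⁻¹ = (sr³)² = rs.
Check: (sr³) · (rs) → (sr³) · r = s;   s · s = e, giving e as required.

Answer: rs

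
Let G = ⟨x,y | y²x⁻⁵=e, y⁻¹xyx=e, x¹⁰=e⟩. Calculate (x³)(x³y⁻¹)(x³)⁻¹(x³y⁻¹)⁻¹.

[(x³), (x³y⁻¹)] = (x³)·(x³y⁻¹)·(x³)⁻¹·(x³y⁻¹)⁻¹.
  (x³) · (x³y⁻¹) = xy
  (xy) · (x⁷) = x⁴y
  (x⁴y) · (x³y) = x⁶

Answer: x⁶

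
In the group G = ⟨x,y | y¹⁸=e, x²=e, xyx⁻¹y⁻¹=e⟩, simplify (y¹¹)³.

Compute successive powers of (y¹¹), reducing at each step:
  (y¹¹)²: (y¹¹) · y¹¹ = y⁴
  (y¹¹)³: (y⁴) · y¹¹ = y¹⁵

Answer: y¹⁵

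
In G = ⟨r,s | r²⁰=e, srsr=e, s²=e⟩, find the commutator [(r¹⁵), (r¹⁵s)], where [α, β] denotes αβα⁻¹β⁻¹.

[(r¹⁵), (r¹⁵s)] = (r¹⁵)·(r¹⁵s)·(r¹⁵)⁻¹·(r¹⁵s)⁻¹.
  (r¹⁵) · (r¹⁵s) = r¹⁰s
  (r¹⁰s) · (r⁵) = r⁵s
  (r⁵s) · (r¹⁵s) = r¹⁰

Answer: r¹⁰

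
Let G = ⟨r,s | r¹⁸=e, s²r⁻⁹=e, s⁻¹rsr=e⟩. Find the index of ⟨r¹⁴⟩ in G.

First find ord(r¹⁴) by computing successive powers:
  (r¹⁴)¹ = r¹⁴, (r¹⁴)² = r¹⁰, (r¹⁴)³ = r⁶, (r¹⁴)⁴ = r², (r¹⁴)⁵ = r¹⁶, (r¹⁴)⁶ = r¹², (r¹⁴)⁷ = r⁸, (r¹⁴)⁸ = r⁴, (r¹⁴)⁹ = e.
So |⟨r¹⁴⟩| = ord(r¹⁴) = 9. With |G| = 36, by Lagrange [G : ⟨r¹⁴⟩] = 36/9 = 4.

Answer: 4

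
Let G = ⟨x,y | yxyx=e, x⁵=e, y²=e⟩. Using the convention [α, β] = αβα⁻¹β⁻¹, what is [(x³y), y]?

[(x³y), y] = (x³y)·y·(x³y)⁻¹·y⁻¹.
  (x³y) · y = x³
  (x³) · (x³y) = xy
  (xy) · y = x

Answer: x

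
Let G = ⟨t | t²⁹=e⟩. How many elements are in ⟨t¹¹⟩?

|⟨t¹¹⟩| equals the order of t¹¹. Compute successive powers until reaching e:
  (t¹¹)¹ = t¹¹, (t¹¹)² = t²², (t¹¹)³ = t⁴, (t¹¹)⁴ = t¹⁵, (t¹¹)⁵ = t²⁶, (t¹¹)⁶ = t⁸, (t¹¹)⁷ = t¹⁹, (t¹¹)⁸ = t, (t¹¹)⁹ = t¹², (t¹¹)¹⁰ = t²³, (t¹¹)¹¹ = t⁵, (t¹¹)¹² = t¹⁶, (t¹¹)¹³ = t²⁷, (t¹¹)¹⁴ = t⁹, (t¹¹)¹⁵ = t²⁰, (t¹¹)¹⁶ = t², (t¹¹)¹⁷ = t¹³, (t¹¹)¹⁸ = t²⁴, (t¹¹)¹⁹ = t⁶, (t¹¹)²⁰ = t¹⁷, (t¹¹)²¹ = t²⁸, (t¹¹)²² = t¹⁰, (t¹¹)²³ = t²¹, (t¹¹)²⁴ = t³, (t¹¹)²⁵ = t¹⁴, (t¹¹)²⁶ = t²⁵, (t¹¹)²⁷ = t⁷, (t¹¹)²⁸ = t¹⁸, (t¹¹)²⁹ = e.
The smallest positive k with (t¹¹)ᵏ = e is 29, so |⟨t¹¹⟩| = 29.

Answer: 29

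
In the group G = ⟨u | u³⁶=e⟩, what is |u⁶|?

Compute successive powers until reaching e:
  (u⁶)¹ = u⁶, (u⁶)² = u¹², (u⁶)³ = u¹⁸, (u⁶)⁴ = u²⁴, (u⁶)⁵ = u³⁰, (u⁶)⁶ = e.
The smallest positive k with (u⁶)ᵏ = e is 6.

Answer: 6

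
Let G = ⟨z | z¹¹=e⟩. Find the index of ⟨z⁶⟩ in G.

First find ord(z⁶) by computing successive powers:
  (z⁶)¹ = z⁶, (z⁶)² = z, (z⁶)³ = z⁷, (z⁶)⁴ = z², (z⁶)⁵ = z⁸, (z⁶)⁶ = z³, (z⁶)⁷ = z⁹, (z⁶)⁸ = z⁴, (z⁶)⁹ = z¹⁰, (z⁶)¹⁰ = z⁵, (z⁶)¹¹ = e.
So |⟨z⁶⟩| = ord(z⁶) = 11. With |G| = 11, by Lagrange [G : ⟨z⁶⟩] = 11/11 = 1.

Answer: 1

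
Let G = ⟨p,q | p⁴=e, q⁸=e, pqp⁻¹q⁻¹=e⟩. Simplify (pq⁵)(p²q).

Compute (pq⁵) · (p²q) by multiplying left to right and reducing via the relations at each step:
  (pq⁵) · p² = p³q⁵
  (p³q⁵) · q = p³q⁶

Answer: p³q⁶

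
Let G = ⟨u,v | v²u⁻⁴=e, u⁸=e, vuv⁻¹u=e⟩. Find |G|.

Enumerate words in the generators, reducing via the relations: the distinct elements are
  {e, u, v, uv, u², u³, u⁴, u⁵, u⁶, u⁷, u²v, u³v, v⁻¹, uv⁻¹, u²v⁻¹, u³v⁻¹}.
No further products give new elements, so |G| = 16.

Answer: 16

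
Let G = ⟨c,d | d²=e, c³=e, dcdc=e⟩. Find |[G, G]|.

G' = [G, G] is generated by all commutators. The generator-pair commutators are: [c, d] = c².
The subgroup they normally generate is {e, c, c²}, of order 3.
Check: |G/G'| = 6/3 = 2 is the order of the abelianisation.

Answer: 3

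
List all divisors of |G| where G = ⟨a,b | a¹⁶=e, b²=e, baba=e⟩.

|G| = 32 = 2⁵. By Lagrange's theorem the order of any subgroup divides 32; the divisors of 32 are 1, 2, 4, 8, 16, 32.

Answer: 1, 2, 4, 8, 16, 32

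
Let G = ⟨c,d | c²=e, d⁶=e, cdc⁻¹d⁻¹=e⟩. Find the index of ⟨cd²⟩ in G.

First find ord(cd²) by computing successive powers:
  (cd²)¹ = cd², (cd²)² = d⁴, (cd²)³ = c, (cd²)⁴ = d², (cd²)⁵ = cd⁴, (cd²)⁶ = e.
So |⟨cd²⟩| = ord(cd²) = 6. With |G| = 12, by Lagrange [G : ⟨cd²⟩] = 12/6 = 2.

Answer: 2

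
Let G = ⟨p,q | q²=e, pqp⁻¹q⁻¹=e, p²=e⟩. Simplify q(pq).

Compute q · (pq) by multiplying left to right and reducing via the relations at each step:
  q · p = pq
  (pq) · q = p

Answer: p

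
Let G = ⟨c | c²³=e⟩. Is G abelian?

G has a single generator, so G is cyclic and hence abelian.

Answer: Yes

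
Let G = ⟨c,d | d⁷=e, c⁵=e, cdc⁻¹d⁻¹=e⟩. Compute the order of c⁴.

Compute successive powers until reaching e:
  (c⁴)¹ = c⁴, (c⁴)² = c³, (c⁴)³ = c², (c⁴)⁴ = c, (c⁴)⁵ = e.
The smallest positive k with (c⁴)ᵏ = e is 5.

Answer: 5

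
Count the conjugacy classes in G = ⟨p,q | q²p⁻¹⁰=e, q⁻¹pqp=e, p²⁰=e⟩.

The conjugacy classes (representative and size) are:
  [e] (size 1), [p] (size 2), [p²] (size 2), [p³] (size 2), [p⁴] (size 2), [p⁵] (size 2), [p¹⁴] (size 2), [p⁷] (size 2), [p⁸] (size 2), [p¹¹] (size 2), [p¹⁰] (size 1), [p²q⁻¹] (size 10), [p⁹q] (size 10).
Class equation: 1 + 2 + 2 + 2 + 2 + 2 + 2 + 2 + 2 + 2 + 1 + 10 + 10 = 40 = |G|. So G has 13 conjugacy classes.

Answer: 13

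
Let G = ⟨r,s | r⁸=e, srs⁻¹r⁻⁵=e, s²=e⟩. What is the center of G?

An element z ∈ Z(G) iff z commutes with every generator.
For example r² is central: (r²)·r = r³ = r·(r²); (r²)·s = r²s = s·(r²).
Whereas r ∉ Z(G) since r·s = rs ≠ r⁵s = s·r.
Checking each of the 16 elements this way gives Z(G) = {e, r², r⁴, r⁶}, of order 4.

Answer: {e, r², r⁴, r⁶}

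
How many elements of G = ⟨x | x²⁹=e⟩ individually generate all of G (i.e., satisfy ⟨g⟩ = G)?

G is cyclic of order 29. An element generates G iff its order is 29, and a cyclic group of order 29 has exactly φ(29) = 28 such elements.

Answer: 28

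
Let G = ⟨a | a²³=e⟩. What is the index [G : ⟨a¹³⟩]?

First find ord(a¹³) by computing successive powers:
  (a¹³)¹ = a¹³, (a¹³)² = a³, (a¹³)³ = a¹⁶, (a¹³)⁴ = a⁶, (a¹³)⁵ = a¹⁹, (a¹³)⁶ = a⁹, (a¹³)⁷ = a²², (a¹³)⁸ = a¹², (a¹³)⁹ = a², (a¹³)¹⁰ = a¹⁵, (a¹³)¹¹ = a⁵, (a¹³)¹² = a¹⁸, (a¹³)¹³ = a⁸, (a¹³)¹⁴ = a²¹, (a¹³)¹⁵ = a¹¹, (a¹³)¹⁶ = a, (a¹³)¹⁷ = a¹⁴, (a¹³)¹⁸ = a⁴, (a¹³)¹⁹ = a¹⁷, (a¹³)²⁰ = a⁷, (a¹³)²¹ = a²⁰, (a¹³)²² = a¹⁰, (a¹³)²³ = e.
So |⟨a¹³⟩| = ord(a¹³) = 23. With |G| = 23, by Lagrange [G : ⟨a¹³⟩] = 23/23 = 1.

Answer: 1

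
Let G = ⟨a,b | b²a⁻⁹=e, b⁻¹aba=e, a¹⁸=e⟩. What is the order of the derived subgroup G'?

G' = [G, G] is generated by all commutators. The generator-pair commutators are: [a, b] = a².
The subgroup they normally generate is {e, a², a⁴, a⁶, a⁸, a¹⁰, a¹², a¹⁴, a¹⁶}, of order 9.
Check: |G/G'| = 36/9 = 4 is the order of the abelianisation.

Answer: 9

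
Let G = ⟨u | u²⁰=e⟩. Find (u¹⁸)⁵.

Compute successive powers of (u¹⁸), reducing at each step:
  (u¹⁸)²: (u¹⁸) · u¹⁸ = u¹⁶
  (u¹⁸)³: (u¹⁶) · u¹⁸ = u¹⁴
  (u¹⁸)⁴: (u¹⁴) · u¹⁸ = u¹²
  (u¹⁸)⁵: (u¹²) · u¹⁸ = u¹⁰

Answer: u¹⁰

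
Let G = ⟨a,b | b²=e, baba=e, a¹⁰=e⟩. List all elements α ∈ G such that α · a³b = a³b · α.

⟨a³b⟩ ⊆ C_G(a³b) since powers of a³b commute with a³b; so |C_G(a³b)| ≥ |⟨a³b⟩| = 2.
By orbit–stabilizer, |C_G(a³b)| = |G| / |conj. class of a³b| = 20 / 5 = 4.
The 4 elements commuting with a³b are {e, a⁵, a³b, a⁸b}.

Answer: {e, a⁵, a³b, a⁸b}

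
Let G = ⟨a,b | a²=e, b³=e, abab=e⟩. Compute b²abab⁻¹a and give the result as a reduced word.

Multiply left to right, reducing at each step:
  (b²) · a = ab
  (ab) · b = ab²
  (ab²) · a = b
  b · b⁻¹ = e
  e · a = a

Answer: a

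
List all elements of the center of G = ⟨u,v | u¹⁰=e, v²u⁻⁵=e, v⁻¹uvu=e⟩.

An element z ∈ Z(G) iff z commutes with every generator.
For example u⁵ is central: (u⁵)·u = u⁶ = u·(u⁵); (u⁵)·v = v⁻¹ = v·(u⁵).
Whereas u ∉ Z(G) since u·v = uv ≠ u⁴v⁻¹ = v·u.
Checking each of the 20 elements this way gives Z(G) = {e, u⁵}, of order 2.

Answer: {e, u⁵}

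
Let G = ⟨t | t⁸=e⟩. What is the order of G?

G is generated by a single element, so G is cyclic. The relator gives t⁸ = e and no smaller power is forced to be e, so the 8 powers {e, t, t², t³, t⁴, t⁵, t⁶, t⁷} are distinct. Hence |G| = 8.

Answer: 8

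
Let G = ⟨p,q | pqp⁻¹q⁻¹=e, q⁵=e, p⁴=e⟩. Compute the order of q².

Compute successive powers until reaching e:
  (q²)¹ = q², (q²)² = q⁴, (q²)³ = q, (q²)⁴ = q³, (q²)⁵ = e.
The smallest positive k with (q²)ᵏ = e is 5.

Answer: 5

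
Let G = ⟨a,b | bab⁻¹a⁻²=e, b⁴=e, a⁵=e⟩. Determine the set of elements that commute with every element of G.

An element z ∈ Z(G) iff z commutes with every generator.
For example e is central: e·a = a = a·e; e·b = b = b·e.
Whereas a ∉ Z(G) since a·b = ab ≠ a²b = b·a.
Checking each of the 20 elements this way gives Z(G) = {e}, of order 1.

Answer: {e}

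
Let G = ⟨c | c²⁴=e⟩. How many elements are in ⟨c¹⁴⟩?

|⟨c¹⁴⟩| equals the order of c¹⁴. Compute successive powers until reaching e:
  (c¹⁴)¹ = c¹⁴, (c¹⁴)² = c⁴, (c¹⁴)³ = c¹⁸, (c¹⁴)⁴ = c⁸, (c¹⁴)⁵ = c²², (c¹⁴)⁶ = c¹², (c¹⁴)⁷ = c², (c¹⁴)⁸ = c¹⁶, (c¹⁴)⁹ = c⁶, (c¹⁴)¹⁰ = c²⁰, (c¹⁴)¹¹ = c¹⁰, (c¹⁴)¹² = e.
The smallest positive k with (c¹⁴)ᵏ = e is 12, so |⟨c¹⁴⟩| = 12.

Answer: 12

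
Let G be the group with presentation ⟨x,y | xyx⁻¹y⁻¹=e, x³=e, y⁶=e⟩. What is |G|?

Enumerate words in the generators, reducing via the relations: the distinct elements are
  {e, x, y, xy, x², y², y³, y⁴, y⁵, xy², xy³, xy⁴, xy⁵, x²y, x²y², x²y³, x²y⁴, x²y⁵}.
No further products give new elements, so |G| = 18.

Answer: 18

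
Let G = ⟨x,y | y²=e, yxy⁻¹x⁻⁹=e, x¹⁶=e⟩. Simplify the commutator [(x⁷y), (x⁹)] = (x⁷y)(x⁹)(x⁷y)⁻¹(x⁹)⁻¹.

[(x⁷y), (x⁹)] = (x⁷y)·(x⁹)·(x⁷y)⁻¹·(x⁹)⁻¹.
  (x⁷y) · (x⁹) = x⁸y
  (x⁸y) · (xy) = x
  x · (x⁷) = x⁸

Answer: x⁸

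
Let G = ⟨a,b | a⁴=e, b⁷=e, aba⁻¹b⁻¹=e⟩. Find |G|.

Enumerate words in the generators, reducing via the relations: the distinct elements are
  {a, b, e, ab, a², a³, b², b³, b⁴, b⁵, b⁶, ab², ab³, ab⁴, ab⁵, ab⁶, a²b, a³b, a²b², a²b³, a²b⁴, a²b⁵, a²b⁶, a³b², a³b³, a³b⁴, a³b⁵, a³b⁶}.
No further products give new elements, so |G| = 28.

Answer: 28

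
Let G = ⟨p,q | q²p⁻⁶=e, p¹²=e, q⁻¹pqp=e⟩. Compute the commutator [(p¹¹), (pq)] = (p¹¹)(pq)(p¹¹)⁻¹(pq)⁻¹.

[(p¹¹), (pq)] = (p¹¹)·(pq)·(p¹¹)⁻¹·(pq)⁻¹.
  (p¹¹) · (pq) = q
  q · p = p⁵q⁻¹
  (p⁵q⁻¹) · (pq⁻¹) = p¹⁰

Answer: p¹⁰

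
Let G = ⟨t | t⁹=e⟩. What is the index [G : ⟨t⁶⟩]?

First find ord(t⁶) by computing successive powers:
  (t⁶)¹ = t⁶, (t⁶)² = t³, (t⁶)³ = e.
So |⟨t⁶⟩| = ord(t⁶) = 3. With |G| = 9, by Lagrange [G : ⟨t⁶⟩] = 9/3 = 3.

Answer: 3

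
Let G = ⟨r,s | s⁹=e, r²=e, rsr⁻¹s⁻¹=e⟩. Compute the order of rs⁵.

Compute successive powers until reaching e:
  (rs⁵)¹ = rs⁵, (rs⁵)² = s, (rs⁵)³ = rs⁶, (rs⁵)⁴ = s², (rs⁵)⁵ = rs⁷, (rs⁵)⁶ = s³, (rs⁵)⁷ = rs⁸, (rs⁵)⁸ = s⁴, (rs⁵)⁹ = r, (rs⁵)¹⁰ = s⁵, (rs⁵)¹¹ = rs, (rs⁵)¹² = s⁶, (rs⁵)¹³ = rs², (rs⁵)¹⁴ = s⁷, (rs⁵)¹⁵ = rs³, (rs⁵)¹⁶ = s⁸, (rs⁵)¹⁷ = rs⁴, (rs⁵)¹⁸ = e.
The smallest positive k with (rs⁵)ᵏ = e is 18.

Answer: 18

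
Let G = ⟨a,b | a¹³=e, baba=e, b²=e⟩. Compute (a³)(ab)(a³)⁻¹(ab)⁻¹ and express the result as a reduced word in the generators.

[(a³), (ab)] = (a³)·(ab)·(a³)⁻¹·(ab)⁻¹.
  (a³) · (ab) = a⁴b
  (a⁴b) · (a¹⁰) = a⁷b
  (a⁷b) · (ab) = a⁶

Answer: a⁶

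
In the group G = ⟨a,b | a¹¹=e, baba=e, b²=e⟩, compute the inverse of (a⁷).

The order of (a⁷) is 11 (smallest k with (a⁷)ᵏ = e), so (a⁷)⁻¹ = (a⁷)¹⁰ = a⁴.
Check: (a⁷) · (a⁴) → (a⁷) · a⁴ = e, giving e as required.

Answer: a⁴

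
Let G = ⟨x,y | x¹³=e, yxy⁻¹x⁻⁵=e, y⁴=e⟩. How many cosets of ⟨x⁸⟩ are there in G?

First find ord(x⁸) by computing successive powers:
  (x⁸)¹ = x⁸, (x⁸)² = x³, (x⁸)³ = x¹¹, (x⁸)⁴ = x⁶, (x⁸)⁵ = x, (x⁸)⁶ = x⁹, (x⁸)⁷ = x⁴, (x⁸)⁸ = x¹², (x⁸)⁹ = x⁷, (x⁸)¹⁰ = x², (x⁸)¹¹ = x¹⁰, (x⁸)¹² = x⁵, (x⁸)¹³ = e.
So |⟨x⁸⟩| = ord(x⁸) = 13. With |G| = 52, by Lagrange [G : ⟨x⁸⟩] = 52/13 = 4.

Answer: 4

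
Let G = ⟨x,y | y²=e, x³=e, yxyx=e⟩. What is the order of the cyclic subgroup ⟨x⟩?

|⟨x⟩| equals the order of x. Compute successive powers until reaching e:
  x¹ = x, x² = x², x³ = e.
The smallest positive k with xᵏ = e is 3, so |⟨x⟩| = 3.

Answer: 3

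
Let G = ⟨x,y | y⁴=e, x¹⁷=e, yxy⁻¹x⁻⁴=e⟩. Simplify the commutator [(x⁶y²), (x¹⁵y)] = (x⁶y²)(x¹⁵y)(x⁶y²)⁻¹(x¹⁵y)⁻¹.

[(x⁶y²), (x¹⁵y)] = (x⁶y²)·(x¹⁵y)·(x⁶y²)⁻¹·(x¹⁵y)⁻¹.
  (x⁶y²) · (x¹⁵y) = x⁸y³
  (x⁸y³) · (x⁶y²) = xy
  (xy) · (x⁹y³) = x³

Answer: x³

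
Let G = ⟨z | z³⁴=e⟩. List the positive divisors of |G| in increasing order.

|G| = 34 = 2 · 17. By Lagrange's theorem the order of any subgroup divides 34; the divisors of 34 are 1, 2, 17, 34.

Answer: 1, 2, 17, 34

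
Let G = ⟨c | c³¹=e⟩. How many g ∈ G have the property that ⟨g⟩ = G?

G is cyclic of order 31. An element generates G iff its order is 31, and a cyclic group of order 31 has exactly φ(31) = 30 such elements.

Answer: 30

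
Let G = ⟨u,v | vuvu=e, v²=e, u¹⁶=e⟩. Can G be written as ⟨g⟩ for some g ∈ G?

Every cyclic group is abelian. But u·v = uv while v·u = u¹⁵v, so u·v ≠ v·u and G is not abelian. Hence G is not cyclic.

Answer: No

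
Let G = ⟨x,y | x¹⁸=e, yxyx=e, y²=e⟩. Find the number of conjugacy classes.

The conjugacy classes (representative and size) are:
  [e] (size 1), [x] (size 2), [x²] (size 2), [x³] (size 2), [x¹⁴] (size 2), [x⁵] (size 2), [x¹²] (size 2), [x⁷] (size 2), [x¹⁰] (size 2), [x⁹] (size 1), [x¹⁰y] (size 9), [xy] (size 9).
Class equation: 1 + 2 + 2 + 2 + 2 + 2 + 2 + 2 + 2 + 1 + 9 + 9 = 36 = |G|. So G has 12 conjugacy classes.

Answer: 12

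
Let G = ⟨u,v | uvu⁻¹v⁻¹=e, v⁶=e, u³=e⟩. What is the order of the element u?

Compute successive powers until reaching e:
  u¹ = u, u² = u², u³ = e.
The smallest positive k with uᵏ = e is 3.

Answer: 3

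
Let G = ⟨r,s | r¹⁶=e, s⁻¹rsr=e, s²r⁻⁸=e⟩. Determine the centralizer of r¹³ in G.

⟨r¹³⟩ ⊆ C_G(r¹³) since powers of r¹³ commute with r¹³; so |C_G(r¹³)| ≥ |⟨r¹³⟩| = 16.
By orbit–stabilizer, |C_G(r¹³)| = |G| / |conj. class of r¹³| = 32 / 2 = 16.
The 16 elements commuting with r¹³ are {e, r, r², r³, r⁴, r⁵, r⁶, r⁷, r⁸, r⁹, r¹⁰, r¹¹, r¹², r¹³, r¹⁴, r¹⁵}.

Answer: {e, r, r², r³, r⁴, r⁵, r⁶, r⁷, r⁸, r⁹, r¹⁰, r¹¹, r¹², r¹³, r¹⁴, r¹⁵}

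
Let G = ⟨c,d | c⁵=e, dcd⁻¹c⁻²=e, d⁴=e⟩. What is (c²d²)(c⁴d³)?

Compute (c²d²) · (c⁴d³) by multiplying left to right and reducing via the relations at each step:
  (c²d²) · c⁴ = c³d²
  (c³d²) · d³ = c³d

Answer: c³d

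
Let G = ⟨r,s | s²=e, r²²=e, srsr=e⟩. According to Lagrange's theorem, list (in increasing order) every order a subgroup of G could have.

|G| = 44 = 2² · 11. By Lagrange's theorem the order of any subgroup divides 44; the divisors of 44 are 1, 2, 4, 11, 22, 44.

Answer: 1, 2, 4, 11, 22, 44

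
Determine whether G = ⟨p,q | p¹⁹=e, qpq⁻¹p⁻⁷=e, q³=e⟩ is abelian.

p·q = pq but q·p = p⁷q, so p·q ≠ q·p and G is not abelian.

Answer: No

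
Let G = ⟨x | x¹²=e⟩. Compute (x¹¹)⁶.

Compute successive powers of (x¹¹), reducing at each step:
  (x¹¹)²: (x¹¹) · x¹¹ = x¹⁰
  (x¹¹)³: (x¹⁰) · x¹¹ = x⁹
  (x¹¹)⁴: (x⁹) · x¹¹ = x⁸
  (x¹¹)⁵: (x⁸) · x¹¹ = x⁷
  (x¹¹)⁶: (x⁷) · x¹¹ = x⁶

Answer: x⁶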